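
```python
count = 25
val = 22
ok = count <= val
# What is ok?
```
Trace:
  count=25
  count=25, val=22
  count=25, val=22, ok=False

Final answer: False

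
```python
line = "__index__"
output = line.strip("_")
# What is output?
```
Trace:
  line='__index__'
  line='__index__', output='index'

Final answer: 'index'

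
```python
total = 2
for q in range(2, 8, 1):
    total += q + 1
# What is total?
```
Trace:
  total=2
  total=5, q=2
  total=9, q=3
  total=14, q=4
  total=20, q=5
  total=27, q=6
  total=35, q=7

Final answer: 35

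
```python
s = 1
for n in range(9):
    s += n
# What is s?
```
Trace:
  s=1
  s=1, n=0
  s=2, n=1
  s=4, n=2
  s=7, n=3
  s=11, n=4
  s=16, n=5
  s=22, n=6
  s=29, n=7
  s=37, n=8

Final answer: 37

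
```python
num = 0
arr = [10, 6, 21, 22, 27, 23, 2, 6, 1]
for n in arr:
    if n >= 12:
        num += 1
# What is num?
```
Trace:
  num=0
  num=0, n=10
  num=0, n=6
  num=1, n=21
  num=2, n=22
  num=3, n=27
  num=4, n=23
  num=4, n=2
  num=4, n=6
  num=4, n=1

Final answer: 4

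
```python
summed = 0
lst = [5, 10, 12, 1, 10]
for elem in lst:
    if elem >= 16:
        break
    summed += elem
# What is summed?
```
Trace:
  summed=0
  summed=5, elem=5
  summed=15, elem=10
  summed=27, elem=12
  summed=28, elem=1
  summed=38, elem=10

Final answer: 38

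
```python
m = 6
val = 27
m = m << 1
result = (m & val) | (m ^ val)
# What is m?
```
Trace:
  m=6
  m=6, val=27
  m=12, val=27
  m=12, val=27, result=31

Final answer: 12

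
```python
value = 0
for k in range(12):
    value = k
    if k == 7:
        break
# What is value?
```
Trace:
  value=0
  value=0, k=0
  value=1, k=1
  value=2, k=2
  value=3, k=3
  value=4, k=4
  value=5, k=5
  value=6, k=6
  value=7, k=7

Final answer: 7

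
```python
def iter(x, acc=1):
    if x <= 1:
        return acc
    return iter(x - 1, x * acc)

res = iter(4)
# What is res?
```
Call trace:
iter(x=4, acc=1)
  iter(x=3, acc=4)
    iter(x=2, acc=12)
      iter(x=1, acc=24)
      -> return 24
    -> return 24
  -> return 24
-> return 24

Final answer: 24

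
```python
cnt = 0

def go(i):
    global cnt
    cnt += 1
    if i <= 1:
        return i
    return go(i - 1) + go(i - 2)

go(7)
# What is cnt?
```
Call trace (a repeated sub-call is expanded the first time; later identical calls just restate its return value):
go(i=7)
  go(i=6)
    go(i=5)
      go(i=4)
        go(i=3)
          go(i=2)
            go(i=1)
            -> return 1
            go(i=0)
            -> return 0
          -> return 1
          go(i=1)
          -> return 1
        -> return 2
        go(i=2) -> return 1  (same call as traced above)
      -> return 3
      go(i=3) -> return 2  (same call as traced above)
    -> return 5
    go(i=4) -> return 3  (same call as traced above)
  -> return 8
  go(i=5) -> return 5  (same call as traced above)
-> return 13

cnt is incremented once per call, so count the calls in each subtree. Let C(i) = number of calls made by go(i).
C(0) = C(1) = 1 (base case, no recursion); C(i) = 1 + C(i - 1) + C(i - 2) otherwise.
C(2) = 1 + C(1) + C(0) = 1 + 1 + 1 = 3
C(3) = 1 + C(2) + C(1) = 1 + 3 + 1 = 5
C(4) = 1 + C(3) + C(2) = 1 + 5 + 3 = 9
C(5) = 1 + C(4) + C(3) = 1 + 9 + 5 = 15
C(6) = 1 + C(5) + C(4) = 1 + 15 + 9 = 25
C(7) = 1 + C(6) + C(5) = 1 + 25 + 15 = 41
cnt = C(7) = 41

Final answer: 41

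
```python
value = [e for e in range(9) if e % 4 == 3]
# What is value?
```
Trace:
  e=0
  e=1
  e=2
  e=3
  e=4
  e=5
  e=6
  e=7
  e=8
  value=[3, 7]

Final answer: [3, 7]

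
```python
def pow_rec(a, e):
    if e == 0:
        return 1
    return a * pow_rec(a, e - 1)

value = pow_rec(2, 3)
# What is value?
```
Call trace:
pow_rec(a=2, e=3)
  pow_rec(a=2, e=2)
    pow_rec(a=2, e=1)
      pow_rec(a=2, e=0)
      -> return 1
    -> return 2
  -> return 4
-> return 8

Final answer: 8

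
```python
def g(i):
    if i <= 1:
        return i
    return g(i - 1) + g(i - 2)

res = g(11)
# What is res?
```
Call trace (a repeated sub-call is expanded the first time; later identical calls just restate its return value):
g(i=11)
  g(i=10)
    g(i=9)
      g(i=8)
        g(i=7)
          g(i=6)
            g(i=5)
              g(i=4)
                g(i=3)
                  g(i=2)
                    g(i=1)
                    -> return 1
                    g(i=0)
                    -> return 0
                  -> return 1
                  g(i=1)
                  -> return 1
                -> return 2
                g(i=2) -> return 1  (same call as traced above)
              -> return 3
              g(i=3) -> return 2  (same call as traced above)
            -> return 5
            g(i=4) -> return 3  (same call as traced above)
          -> return 8
          g(i=5) -> return 5  (same call as traced above)
        -> return 13
        g(i=6) -> return 8  (same call as traced above)
      -> return 21
      g(i=7) -> return 13  (same call as traced above)
    -> return 34
    g(i=8) -> return 21  (same call as traced above)
  -> return 55
  g(i=9) -> return 34  (same call as traced above)
-> return 89

Final answer: 89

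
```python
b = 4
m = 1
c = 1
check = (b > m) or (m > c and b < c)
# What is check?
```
Trace:
  b=4
  b=4, m=1
  b=4, m=1, c=1
  b=4, m=1, c=1, check=True

Final answer: True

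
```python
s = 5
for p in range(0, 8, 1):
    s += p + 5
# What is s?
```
Trace:
  s=5
  s=10, p=0
  s=16, p=1
  s=23, p=2
  s=31, p=3
  s=40, p=4
  s=50, p=5
  s=61, p=6
  s=73, p=7

Final answer: 73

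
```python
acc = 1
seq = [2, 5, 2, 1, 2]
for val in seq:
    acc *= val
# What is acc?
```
Trace:
  acc=1
  acc=2, val=2
  acc=10, val=5
  acc=20, val=2
  acc=20, val=1
  acc=40, val=2

Final answer: 40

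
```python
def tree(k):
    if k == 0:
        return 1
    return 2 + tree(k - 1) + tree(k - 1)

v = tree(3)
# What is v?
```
Call trace (a repeated sub-call is expanded the first time; later identical calls just restate its return value):
tree(k=3)
  tree(k=2)
    tree(k=1)
      tree(k=0)
      -> return 1
      tree(k=0)
      -> return 1
    -> return 4
    tree(k=1) -> return 4  (same call as traced above)
  -> return 10
  tree(k=2) -> return 10  (same call as traced above)
-> return 22

Final answer: 22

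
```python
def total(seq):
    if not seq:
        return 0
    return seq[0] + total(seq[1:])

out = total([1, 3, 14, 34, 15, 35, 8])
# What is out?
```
Call trace:
total(seq=[1, 3, 14, 34, 15, 35, 8])
  total(seq=[3, 14, 34, 15, 35, 8])
    total(seq=[14, 34, 15, 35, 8])
      total(seq=[34, 15, 35, 8])
        total(seq=[15, 35, 8])
          total(seq=[35, 8])
            total(seq=[8])
              total(seq=[])
              -> return 0
            -> return 8
          -> return 43
        -> return 58
      -> return 92
    -> return 106
  -> return 109
-> return 110

Final answer: 110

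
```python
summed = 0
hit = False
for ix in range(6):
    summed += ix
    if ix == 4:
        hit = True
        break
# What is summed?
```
Trace:
  summed=0
  summed=0, hit=False
  summed=0, hit=False, ix=0
  summed=1, hit=False, ix=1
  summed=3, hit=False, ix=2
  summed=6, hit=False, ix=3
  summed=10, hit=True, ix=4

Final answer: 10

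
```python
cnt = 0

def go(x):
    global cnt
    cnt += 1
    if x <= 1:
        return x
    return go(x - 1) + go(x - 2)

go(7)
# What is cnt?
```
Call trace (a repeated sub-call is expanded the first time; later identical calls just restate its return value):
go(x=7)
  go(x=6)
    go(x=5)
      go(x=4)
        go(x=3)
          go(x=2)
            go(x=1)
            -> return 1
            go(x=0)
            -> return 0
          -> return 1
          go(x=1)
          -> return 1
        -> return 2
        go(x=2) -> return 1  (same call as traced above)
      -> return 3
      go(x=3) -> return 2  (same call as traced above)
    -> return 5
    go(x=4) -> return 3  (same call as traced above)
  -> return 8
  go(x=5) -> return 5  (same call as traced above)
-> return 13

cnt is incremented once per call, so count the calls in each subtree. Let C(x) = number of calls made by go(x).
C(0) = C(1) = 1 (base case, no recursion); C(x) = 1 + C(x - 1) + C(x - 2) otherwise.
C(2) = 1 + C(1) + C(0) = 1 + 1 + 1 = 3
C(3) = 1 + C(2) + C(1) = 1 + 3 + 1 = 5
C(4) = 1 + C(3) + C(2) = 1 + 5 + 3 = 9
C(5) = 1 + C(4) + C(3) = 1 + 9 + 5 = 15
C(6) = 1 + C(5) + C(4) = 1 + 15 + 9 = 25
C(7) = 1 + C(6) + C(5) = 1 + 25 + 15 = 41
cnt = C(7) = 41

Final answer: 41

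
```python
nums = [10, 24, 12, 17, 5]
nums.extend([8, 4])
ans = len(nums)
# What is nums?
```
Trace:
  nums=[10, 24, 12, 17, 5]
  nums=[10, 24, 12, 17, 5, 8, 4]
  nums=[10, 24, 12, 17, 5, 8, 4], ans=7

Final answer: [10, 24, 12, 17, 5, 8, 4]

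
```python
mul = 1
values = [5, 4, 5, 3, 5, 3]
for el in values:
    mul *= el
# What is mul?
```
Trace:
  mul=1
  mul=5, el=5
  mul=20, el=4
  mul=100, el=5
  mul=300, el=3
  mul=1500, el=5
  mul=4500, el=3

Final answer: 4500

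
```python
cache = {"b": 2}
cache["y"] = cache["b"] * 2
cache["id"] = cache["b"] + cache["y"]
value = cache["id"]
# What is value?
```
Trace:
  cache={'b': 2}
  cache={'b': 2, 'y': 4}
  cache={'b': 2, 'y': 4, 'id': 6}
  cache={'b': 2, 'y': 4, 'id': 6}, value=6

Final answer: 6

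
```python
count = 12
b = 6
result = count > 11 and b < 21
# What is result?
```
Trace:
  count=12
  count=12, b=6
  count=12, b=6, result=True

Final answer: True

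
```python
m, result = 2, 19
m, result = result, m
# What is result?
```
Trace:
  m=2, result=19
  m=19, result=2

Final answer: 2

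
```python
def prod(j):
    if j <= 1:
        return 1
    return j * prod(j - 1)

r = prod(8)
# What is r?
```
Call trace:
prod(j=8)
  prod(j=7)
    prod(j=6)
      prod(j=5)
        prod(j=4)
          prod(j=3)
            prod(j=2)
              prod(j=1)
              -> return 1
            -> return 2
          -> return 6
        -> return 24
      -> return 120
    -> return 720
  -> return 5040
-> return 40320

Final answer: 40320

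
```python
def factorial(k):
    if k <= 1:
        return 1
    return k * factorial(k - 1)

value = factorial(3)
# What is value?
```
Call trace:
factorial(k=3)
  factorial(k=2)
    factorial(k=1)
    -> return 1
  -> return 2
-> return 6

Final answer: 6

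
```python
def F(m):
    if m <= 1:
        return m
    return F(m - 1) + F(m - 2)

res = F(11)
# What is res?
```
Call trace (a repeated sub-call is expanded the first time; later identical calls just restate its return value):
F(m=11)
  F(m=10)
    F(m=9)
      F(m=8)
        F(m=7)
          F(m=6)
            F(m=5)
              F(m=4)
                F(m=3)
                  F(m=2)
                    F(m=1)
                    -> return 1
                    F(m=0)
                    -> return 0
                  -> return 1
                  F(m=1)
                  -> return 1
                -> return 2
                F(m=2) -> return 1  (same call as traced above)
              -> return 3
              F(m=3) -> return 2  (same call as traced above)
            -> return 5
            F(m=4) -> return 3  (same call as traced above)
          -> return 8
          F(m=5) -> return 5  (same call as traced above)
        -> return 13
        F(m=6) -> return 8  (same call as traced above)
      -> return 21
      F(m=7) -> return 13  (same call as traced above)
    -> return 34
    F(m=8) -> return 21  (same call as traced above)
  -> return 55
  F(m=9) -> return 34  (same call as traced above)
-> return 89

Final answer: 89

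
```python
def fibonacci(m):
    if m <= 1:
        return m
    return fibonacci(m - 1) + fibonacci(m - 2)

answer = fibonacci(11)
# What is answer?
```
Call trace (a repeated sub-call is expanded the first time; later identical calls just restate its return value):
fibonacci(m=11)
  fibonacci(m=10)
    fibonacci(m=9)
      fibonacci(m=8)
        fibonacci(m=7)
          fibonacci(m=6)
            fibonacci(m=5)
              fibonacci(m=4)
                fibonacci(m=3)
                  fibonacci(m=2)
                    fibonacci(m=1)
                    -> return 1
                    fibonacci(m=0)
                    -> return 0
                  -> return 1
                  fibonacci(m=1)
                  -> return 1
                -> return 2
                fibonacci(m=2) -> return 1  (same call as traced above)
              -> return 3
              fibonacci(m=3) -> return 2  (same call as traced above)
            -> return 5
            fibonacci(m=4) -> return 3  (same call as traced above)
          -> return 8
          fibonacci(m=5) -> return 5  (same call as traced above)
        -> return 13
        fibonacci(m=6) -> return 8  (same call as traced above)
      -> return 21
      fibonacci(m=7) -> return 13  (same call as traced above)
    -> return 34
    fibonacci(m=8) -> return 21  (same call as traced above)
  -> return 55
  fibonacci(m=9) -> return 34  (same call as traced above)
-> return 89

Final answer: 89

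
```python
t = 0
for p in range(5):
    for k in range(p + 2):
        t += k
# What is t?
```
Trace:
  t=0
  t=0, p=0, k=0
  t=1, p=0, k=1
  t=1, p=1, k=0
  t=2, p=1, k=1
  t=4, p=1, k=2
  t=4, p=2, k=0
  t=5, p=2, k=1
  t=7, p=2, k=2
  t=10, p=2, k=3
  t=10, p=3, k=0
  t=11, p=3, k=1
  t=13, p=3, k=2
  t=16, p=3, k=3
  t=20, p=3, k=4
  t=20, p=4, k=0
  t=21, p=4, k=1
  t=23, p=4, k=2
  t=26, p=4, k=3
  t=30, p=4, k=4
  t=35, p=4, k=5

Final answer: 35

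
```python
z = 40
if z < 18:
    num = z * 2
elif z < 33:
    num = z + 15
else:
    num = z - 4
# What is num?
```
Trace:
  z=40
  z=40, num=36

Final answer: 36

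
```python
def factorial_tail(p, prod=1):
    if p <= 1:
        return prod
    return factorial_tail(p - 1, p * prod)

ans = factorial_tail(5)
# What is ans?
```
Call trace:
factorial_tail(p=5, prod=1)
  factorial_tail(p=4, prod=5)
    factorial_tail(p=3, prod=20)
      factorial_tail(p=2, prod=60)
        factorial_tail(p=1, prod=120)
        -> return 120
      -> return 120
    -> return 120
  -> return 120
-> return 120

Final answer: 120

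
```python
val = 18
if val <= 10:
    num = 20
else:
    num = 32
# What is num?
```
Trace:
  val=18
  val=18, num=32

Final answer: 32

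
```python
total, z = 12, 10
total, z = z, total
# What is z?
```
Trace:
  total=12, z=10
  total=10, z=12

Final answer: 12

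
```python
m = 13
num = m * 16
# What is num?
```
Trace:
  m=13
  m=13, num=208

Final answer: 208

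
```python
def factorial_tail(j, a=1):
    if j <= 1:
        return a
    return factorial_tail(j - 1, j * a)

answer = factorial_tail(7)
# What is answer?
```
Call trace:
factorial_tail(j=7, a=1)
  factorial_tail(j=6, a=7)
    factorial_tail(j=5, a=42)
      factorial_tail(j=4, a=210)
        factorial_tail(j=3, a=840)
          factorial_tail(j=2, a=2520)
            factorial_tail(j=1, a=5040)
            -> return 5040
          -> return 5040
        -> return 5040
      -> return 5040
    -> return 5040
  -> return 5040
-> return 5040

Final answer: 5040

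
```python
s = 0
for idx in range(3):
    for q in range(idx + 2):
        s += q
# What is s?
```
Trace:
  s=0
  s=0, idx=0, q=0
  s=1, idx=0, q=1
  s=1, idx=1, q=0
  s=2, idx=1, q=1
  s=4, idx=1, q=2
  s=4, idx=2, q=0
  s=5, idx=2, q=1
  s=7, idx=2, q=2
  s=10, idx=2, q=3

Final answer: 10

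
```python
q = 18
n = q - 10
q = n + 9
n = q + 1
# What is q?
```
Trace:
  q=18
  q=18, n=8
  q=17, n=8
  q=17, n=18

Final answer: 17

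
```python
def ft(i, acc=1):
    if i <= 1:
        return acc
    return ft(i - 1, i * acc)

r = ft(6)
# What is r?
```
Call trace:
ft(i=6, acc=1)
  ft(i=5, acc=6)
    ft(i=4, acc=30)
      ft(i=3, acc=120)
        ft(i=2, acc=360)
          ft(i=1, acc=720)
          -> return 720
        -> return 720
      -> return 720
    -> return 720
  -> return 720
-> return 720

Final answer: 720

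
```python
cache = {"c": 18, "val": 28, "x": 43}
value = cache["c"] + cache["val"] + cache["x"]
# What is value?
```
Trace:
  cache={'c': 18, 'val': 28, 'x': 43}
  cache={'c': 18, 'val': 28, 'x': 43}, value=89

Final answer: 89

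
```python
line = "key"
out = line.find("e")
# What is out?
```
Trace:
  line='key'
  line='key', out=1

Final answer: 1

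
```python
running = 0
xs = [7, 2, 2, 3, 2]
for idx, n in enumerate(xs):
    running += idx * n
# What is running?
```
Trace:
  running=0
  running=0, idx=0, n=7
  running=2, idx=1, n=2
  running=6, idx=2, n=2
  running=15, idx=3, n=3
  running=23, idx=4, n=2

Final answer: 23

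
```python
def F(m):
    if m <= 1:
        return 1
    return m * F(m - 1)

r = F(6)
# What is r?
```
Call trace:
F(m=6)
  F(m=5)
    F(m=4)
      F(m=3)
        F(m=2)
          F(m=1)
          -> return 1
        -> return 2
      -> return 6
    -> return 24
  -> return 120
-> return 720

Final answer: 720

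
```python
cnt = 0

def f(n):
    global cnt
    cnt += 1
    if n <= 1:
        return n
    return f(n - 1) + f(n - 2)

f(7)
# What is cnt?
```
Call trace (a repeated sub-call is expanded the first time; later identical calls just restate its return value):
f(n=7)
  f(n=6)
    f(n=5)
      f(n=4)
        f(n=3)
          f(n=2)
            f(n=1)
            -> return 1
            f(n=0)
            -> return 0
          -> return 1
          f(n=1)
          -> return 1
        -> return 2
        f(n=2) -> return 1  (same call as traced above)
      -> return 3
      f(n=3) -> return 2  (same call as traced above)
    -> return 5
    f(n=4) -> return 3  (same call as traced above)
  -> return 8
  f(n=5) -> return 5  (same call as traced above)
-> return 13

cnt is incremented once per call, so count the calls in each subtree. Let C(n) = number of calls made by f(n).
C(0) = C(1) = 1 (base case, no recursion); C(n) = 1 + C(n - 1) + C(n - 2) otherwise.
C(2) = 1 + C(1) + C(0) = 1 + 1 + 1 = 3
C(3) = 1 + C(2) + C(1) = 1 + 3 + 1 = 5
C(4) = 1 + C(3) + C(2) = 1 + 5 + 3 = 9
C(5) = 1 + C(4) + C(3) = 1 + 9 + 5 = 15
C(6) = 1 + C(5) + C(4) = 1 + 15 + 9 = 25
C(7) = 1 + C(6) + C(5) = 1 + 25 + 15 = 41
cnt = C(7) = 41

Final answer: 41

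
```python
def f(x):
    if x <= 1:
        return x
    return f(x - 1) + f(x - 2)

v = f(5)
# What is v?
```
Call trace (a repeated sub-call is expanded the first time; later identical calls just restate its return value):
f(x=5)
  f(x=4)
    f(x=3)
      f(x=2)
        f(x=1)
        -> return 1
        f(x=0)
        -> return 0
      -> return 1
      f(x=1)
      -> return 1
    -> return 2
    f(x=2) -> return 1  (same call as traced above)
  -> return 3
  f(x=3) -> return 2  (same call as traced above)
-> return 5

Final answer: 5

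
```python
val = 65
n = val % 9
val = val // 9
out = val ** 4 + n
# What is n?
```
Trace:
  val=65
  val=65, n=2
  val=7, n=2
  val=7, n=2, out=2403

Final answer: 2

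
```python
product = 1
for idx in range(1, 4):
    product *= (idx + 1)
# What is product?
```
Trace:
  product=1
  product=2, idx=1
  product=6, idx=2
  product=24, idx=3

Final answer: 24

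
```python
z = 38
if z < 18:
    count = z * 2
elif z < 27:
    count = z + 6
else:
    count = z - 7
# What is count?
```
Trace:
  z=38
  z=38, count=31

Final answer: 31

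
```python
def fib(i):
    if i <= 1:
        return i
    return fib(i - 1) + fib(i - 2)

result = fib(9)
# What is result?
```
Call trace (a repeated sub-call is expanded the first time; later identical calls just restate its return value):
fib(i=9)
  fib(i=8)
    fib(i=7)
      fib(i=6)
        fib(i=5)
          fib(i=4)
            fib(i=3)
              fib(i=2)
                fib(i=1)
                -> return 1
                fib(i=0)
                -> return 0
              -> return 1
              fib(i=1)
              -> return 1
            -> return 2
            fib(i=2) -> return 1  (same call as traced above)
          -> return 3
          fib(i=3) -> return 2  (same call as traced above)
        -> return 5
        fib(i=4) -> return 3  (same call as traced above)
      -> return 8
      fib(i=5) -> return 5  (same call as traced above)
    -> return 13
    fib(i=6) -> return 8  (same call as traced above)
  -> return 21
  fib(i=7) -> return 13  (same call as traced above)
-> return 34

Final answer: 34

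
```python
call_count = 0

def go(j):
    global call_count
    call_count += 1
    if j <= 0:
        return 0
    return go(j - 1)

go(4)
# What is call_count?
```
Call trace:
go(j=4)
  go(j=3)
    go(j=2)
      go(j=1)
        go(j=0)
        -> return 0
      -> return 0
    -> return 0
  -> return 0
-> return 0

call_count is incremented once per call. go is entered once for each j = 4, 3, 2, 1, 0 (the j <= 0 call returns without recursing), i.e. 4 + 1 calls.
call_count = 5

Final answer: 5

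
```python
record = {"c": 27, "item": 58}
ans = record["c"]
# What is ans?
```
Trace:
  record={'c': 27, 'item': 58}
  record={'c': 27, 'item': 58}, ans=27

Final answer: 27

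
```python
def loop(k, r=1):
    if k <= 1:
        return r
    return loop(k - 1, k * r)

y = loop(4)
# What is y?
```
Call trace:
loop(k=4, r=1)
  loop(k=3, r=4)
    loop(k=2, r=12)
      loop(k=1, r=24)
      -> return 24
    -> return 24
  -> return 24
-> return 24

Final answer: 24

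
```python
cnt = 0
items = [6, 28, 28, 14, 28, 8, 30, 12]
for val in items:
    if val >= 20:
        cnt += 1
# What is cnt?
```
Trace:
  cnt=0
  cnt=0, val=6
  cnt=1, val=28
  cnt=2, val=28
  cnt=2, val=14
  cnt=3, val=28
  cnt=3, val=8
  cnt=4, val=30
  cnt=4, val=12

Final answer: 4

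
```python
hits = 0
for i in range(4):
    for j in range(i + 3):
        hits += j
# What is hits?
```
Trace:
  hits=0
  hits=0, i=0, j=0
  hits=1, i=0, j=1
  hits=3, i=0, j=2
  hits=3, i=1, j=0
  hits=4, i=1, j=1
  hits=6, i=1, j=2
  hits=9, i=1, j=3
  hits=9, i=2, j=0
  hits=10, i=2, j=1
  hits=12, i=2, j=2
  hits=15, i=2, j=3
  hits=19, i=2, j=4
  hits=19, i=3, j=0
  hits=20, i=3, j=1
  hits=22, i=3, j=2
  hits=25, i=3, j=3
  hits=29, i=3, j=4
  hits=34, i=3, j=5

Final answer: 34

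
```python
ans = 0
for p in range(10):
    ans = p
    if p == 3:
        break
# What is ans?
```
Trace:
  ans=0
  ans=0, p=0
  ans=1, p=1
  ans=2, p=2
  ans=3, p=3

Final answer: 3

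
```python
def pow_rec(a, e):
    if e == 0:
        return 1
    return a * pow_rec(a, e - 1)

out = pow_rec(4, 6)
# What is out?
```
Call trace:
pow_rec(a=4, e=6)
  pow_rec(a=4, e=5)
    pow_rec(a=4, e=4)
      pow_rec(a=4, e=3)
        pow_rec(a=4, e=2)
          pow_rec(a=4, e=1)
            pow_rec(a=4, e=0)
            -> return 1
          -> return 4
        -> return 16
      -> return 64
    -> return 256
  -> return 1024
-> return 4096

Final answer: 4096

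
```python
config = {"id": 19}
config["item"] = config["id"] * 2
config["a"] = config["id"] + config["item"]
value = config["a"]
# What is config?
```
Trace:
  config={'id': 19}
  config={'id': 19, 'item': 38}
  config={'id': 19, 'item': 38, 'a': 57}
  config={'id': 19, 'item': 38, 'a': 57}, value=57

Final answer: {'id': 19, 'item': 38, 'a': 57}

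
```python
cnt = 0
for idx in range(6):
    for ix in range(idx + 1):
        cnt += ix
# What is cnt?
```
Trace:
  cnt=0
  cnt=0, idx=0, ix=0
  cnt=0, idx=1, ix=0
  cnt=1, idx=1, ix=1
  cnt=1, idx=2, ix=0
  cnt=2, idx=2, ix=1
  cnt=4, idx=2, ix=2
  cnt=4, idx=3, ix=0
  cnt=5, idx=3, ix=1
  cnt=7, idx=3, ix=2
  cnt=10, idx=3, ix=3
  cnt=10, idx=4, ix=0
  cnt=11, idx=4, ix=1
  cnt=13, idx=4, ix=2
  cnt=16, idx=4, ix=3
  cnt=20, idx=4, ix=4
  cnt=20, idx=5, ix=0
  cnt=21, idx=5, ix=1
  cnt=23, idx=5, ix=2
  cnt=26, idx=5, ix=3
  cnt=30, idx=5, ix=4
  cnt=35, idx=5, ix=5

Final answer: 35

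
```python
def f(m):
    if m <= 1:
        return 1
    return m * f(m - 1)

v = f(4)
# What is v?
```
Call trace:
f(m=4)
  f(m=3)
    f(m=2)
      f(m=1)
      -> return 1
    -> return 2
  -> return 6
-> return 24

Final answer: 24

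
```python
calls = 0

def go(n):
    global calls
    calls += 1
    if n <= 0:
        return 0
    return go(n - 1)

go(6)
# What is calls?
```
Call trace:
go(n=6)
  go(n=5)
    go(n=4)
      go(n=3)
        go(n=2)
          go(n=1)
            go(n=0)
            -> return 0
          -> return 0
        -> return 0
      -> return 0
    -> return 0
  -> return 0
-> return 0

calls is incremented once per call. go is entered once for each n = 6, 5, 4, 3, 2, 1, 0 (the n <= 0 call returns without recursing), i.e. 6 + 1 calls.
calls = 7

Final answer: 7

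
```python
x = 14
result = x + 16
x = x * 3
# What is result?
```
Trace:
  x=14
  x=14, result=30
  x=42, result=30

Final answer: 30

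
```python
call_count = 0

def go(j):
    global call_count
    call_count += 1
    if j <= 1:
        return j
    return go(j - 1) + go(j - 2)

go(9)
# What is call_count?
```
Call trace (a repeated sub-call is expanded the first time; later identical calls just restate its return value):
go(j=9)
  go(j=8)
    go(j=7)
      go(j=6)
        go(j=5)
          go(j=4)
            go(j=3)
              go(j=2)
                go(j=1)
                -> return 1
                go(j=0)
                -> return 0
              -> return 1
              go(j=1)
              -> return 1
            -> return 2
            go(j=2) -> return 1  (same call as traced above)
          -> return 3
          go(j=3) -> return 2  (same call as traced above)
        -> return 5
        go(j=4) -> return 3  (same call as traced above)
      -> return 8
      go(j=5) -> return 5  (same call as traced above)
    -> return 13
    go(j=6) -> return 8  (same call as traced above)
  -> return 21
  go(j=7) -> return 13  (same call as traced above)
-> return 34

call_count is incremented once per call, so count the calls in each subtree. Let C(j) = number of calls made by go(j).
C(0) = C(1) = 1 (base case, no recursion); C(j) = 1 + C(j - 1) + C(j - 2) otherwise.
C(2) = 1 + C(1) + C(0) = 1 + 1 + 1 = 3
C(3) = 1 + C(2) + C(1) = 1 + 3 + 1 = 5
C(4) = 1 + C(3) + C(2) = 1 + 5 + 3 = 9
C(5) = 1 + C(4) + C(3) = 1 + 9 + 5 = 15
C(6) = 1 + C(5) + C(4) = 1 + 15 + 9 = 25
C(7) = 1 + C(6) + C(5) = 1 + 25 + 15 = 41
C(8) = 1 + C(7) + C(6) = 1 + 41 + 25 = 67
C(9) = 1 + C(8) + C(7) = 1 + 67 + 41 = 109
call_count = C(9) = 109

Final answer: 109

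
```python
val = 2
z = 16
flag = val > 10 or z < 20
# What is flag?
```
Trace:
  val=2
  val=2, z=16
  val=2, z=16, flag=True

Final answer: True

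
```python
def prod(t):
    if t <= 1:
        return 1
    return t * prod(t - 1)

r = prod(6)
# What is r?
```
Call trace:
prod(t=6)
  prod(t=5)
    prod(t=4)
      prod(t=3)
        prod(t=2)
          prod(t=1)
          -> return 1
        -> return 2
      -> return 6
    -> return 24
  -> return 120
-> return 720

Final answer: 720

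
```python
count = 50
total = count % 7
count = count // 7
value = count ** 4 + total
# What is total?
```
Trace:
  count=50
  count=50, total=1
  count=7, total=1
  count=7, total=1, value=2402

Final answer: 1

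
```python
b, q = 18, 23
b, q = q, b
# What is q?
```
Trace:
  b=18, q=23
  b=23, q=18

Final answer: 18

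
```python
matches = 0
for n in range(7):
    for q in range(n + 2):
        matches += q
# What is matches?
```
Trace:
  matches=0
  matches=0, n=0, q=0
  matches=1, n=0, q=1
  matches=1, n=1, q=0
  matches=2, n=1, q=1
  matches=4, n=1, q=2
  matches=4, n=2, q=0
  matches=5, n=2, q=1
  matches=7, n=2, q=2
  matches=10, n=2, q=3
  matches=10, n=3, q=0
  matches=11, n=3, q=1
  matches=13, n=3, q=2
  matches=16, n=3, q=3
  matches=20, n=3, q=4
  matches=20, n=4, q=0
  matches=21, n=4, q=1
  matches=23, n=4, q=2
  matches=26, n=4, q=3
  matches=30, n=4, q=4
  matches=35, n=4, q=5
  matches=35, n=5, q=0
  matches=36, n=5, q=1
  matches=38, n=5, q=2
  matches=41, n=5, q=3
  matches=45, n=5, q=4
  matches=50, n=5, q=5
  matches=56, n=5, q=6
  matches=56, n=6, q=0
  matches=57, n=6, q=1
  matches=59, n=6, q=2
  matches=62, n=6, q=3
  matches=66, n=6, q=4
  matches=71, n=6, q=5
  matches=77, n=6, q=6
  matches=84, n=6, q=7

Final answer: 84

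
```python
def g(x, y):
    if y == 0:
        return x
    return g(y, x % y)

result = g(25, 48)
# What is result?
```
Call trace:
g(x=25, y=48)
  g(x=48, y=25)
    g(x=25, y=23)
      g(x=23, y=2)
        g(x=2, y=1)
          g(x=1, y=0)
          -> return 1
        -> return 1
      -> return 1
    -> return 1
  -> return 1
-> return 1

Final answer: 1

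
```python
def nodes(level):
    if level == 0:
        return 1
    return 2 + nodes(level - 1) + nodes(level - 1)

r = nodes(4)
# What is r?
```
Call trace (a repeated sub-call is expanded the first time; later identical calls just restate its return value):
nodes(level=4)
  nodes(level=3)
    nodes(level=2)
      nodes(level=1)
        nodes(level=0)
        -> return 1
        nodes(level=0)
        -> return 1
      -> return 4
      nodes(level=1) -> return 4  (same call as traced above)
    -> return 10
    nodes(level=2) -> return 10  (same call as traced above)
  -> return 22
  nodes(level=3) -> return 22  (same call as traced above)
-> return 46

Final answer: 46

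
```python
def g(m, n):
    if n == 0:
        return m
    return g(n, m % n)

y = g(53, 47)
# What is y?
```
Call trace:
g(m=53, n=47)
  g(m=47, n=6)
    g(m=6, n=5)
      g(m=5, n=1)
        g(m=1, n=0)
        -> return 1
      -> return 1
    -> return 1
  -> return 1
-> return 1

Final answer: 1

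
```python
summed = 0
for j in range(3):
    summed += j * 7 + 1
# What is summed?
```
Trace:
  summed=0
  summed=1, j=0
  summed=9, j=1
  summed=24, j=2

Final answer: 24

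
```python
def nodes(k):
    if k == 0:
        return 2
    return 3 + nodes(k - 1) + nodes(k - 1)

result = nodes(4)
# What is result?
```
Call trace (a repeated sub-call is expanded the first time; later identical calls just restate its return value):
nodes(k=4)
  nodes(k=3)
    nodes(k=2)
      nodes(k=1)
        nodes(k=0)
        -> return 2
        nodes(k=0)
        -> return 2
      -> return 7
      nodes(k=1) -> return 7  (same call as traced above)
    -> return 17
    nodes(k=2) -> return 17  (same call as traced above)
  -> return 37
  nodes(k=3) -> return 37  (same call as traced above)
-> return 77

Final answer: 77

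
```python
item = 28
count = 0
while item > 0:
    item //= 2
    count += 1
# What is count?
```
Trace:
  item=28
  item=28, count=0
  item=14, count=1
  item=7, count=2
  item=3, count=3
  item=1, count=4
  item=0, count=5

Final answer: 5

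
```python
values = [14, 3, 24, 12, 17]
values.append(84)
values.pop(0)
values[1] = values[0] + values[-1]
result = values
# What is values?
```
Trace:
  values=[14, 3, 24, 12, 17]
  values=[14, 3, 24, 12, 17, 84]
  values=[3, 24, 12, 17, 84]
  values=[3, 87, 12, 17, 84]
  values=[3, 87, 12, 17, 84], result=[3, 87, 12, 17, 84]

Final answer: [3, 87, 12, 17, 84]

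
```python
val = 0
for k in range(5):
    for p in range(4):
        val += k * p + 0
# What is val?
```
Trace:
  val=0
  val=0, k=0, p=0
  val=0, k=0, p=1
  val=0, k=0, p=2
  val=0, k=0, p=3
  val=0, k=1, p=0
  val=1, k=1, p=1
  val=3, k=1, p=2
  val=6, k=1, p=3
  val=6, k=2, p=0
  val=8, k=2, p=1
  val=12, k=2, p=2
  val=18, k=2, p=3
  val=18, k=3, p=0
  val=21, k=3, p=1
  val=27, k=3, p=2
  val=36, k=3, p=3
  val=36, k=4, p=0
  val=40, k=4, p=1
  val=48, k=4, p=2
  val=60, k=4, p=3

Final answer: 60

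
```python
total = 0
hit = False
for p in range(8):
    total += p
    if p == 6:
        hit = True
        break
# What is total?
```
Trace:
  total=0
  total=0, hit=False
  total=0, hit=False, p=0
  total=1, hit=False, p=1
  total=3, hit=False, p=2
  total=6, hit=False, p=3
  total=10, hit=False, p=4
  total=15, hit=False, p=5
  total=21, hit=True, p=6

Final answer: 21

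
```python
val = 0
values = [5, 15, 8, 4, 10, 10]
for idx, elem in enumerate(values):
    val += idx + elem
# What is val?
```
Trace:
  val=0
  val=5, idx=0, elem=5
  val=21, idx=1, elem=15
  val=31, idx=2, elem=8
  val=38, idx=3, elem=4
  val=52, idx=4, elem=10
  val=67, idx=5, elem=10

Final answer: 67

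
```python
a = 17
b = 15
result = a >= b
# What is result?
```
Trace:
  a=17
  a=17, b=15
  a=17, b=15, result=True

Final answer: True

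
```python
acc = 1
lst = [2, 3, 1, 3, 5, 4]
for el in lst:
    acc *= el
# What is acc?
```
Trace:
  acc=1
  acc=2, el=2
  acc=6, el=3
  acc=6, el=1
  acc=18, el=3
  acc=90, el=5
  acc=360, el=4

Final answer: 360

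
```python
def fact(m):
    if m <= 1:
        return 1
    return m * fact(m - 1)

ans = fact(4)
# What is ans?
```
Call trace:
fact(m=4)
  fact(m=3)
    fact(m=2)
      fact(m=1)
      -> return 1
    -> return 2
  -> return 6
-> return 24

Final answer: 24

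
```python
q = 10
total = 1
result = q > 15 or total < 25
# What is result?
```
Trace:
  q=10
  q=10, total=1
  q=10, total=1, result=True

Final answer: True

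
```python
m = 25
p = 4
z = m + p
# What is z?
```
Trace:
  m=25
  m=25, p=4
  m=25, p=4, z=29

Final answer: 29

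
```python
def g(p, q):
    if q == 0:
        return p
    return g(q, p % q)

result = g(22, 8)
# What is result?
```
Call trace:
g(p=22, q=8)
  g(p=8, q=6)
    g(p=6, q=2)
      g(p=2, q=0)
      -> return 2
    -> return 2
  -> return 2
-> return 2

Final answer: 2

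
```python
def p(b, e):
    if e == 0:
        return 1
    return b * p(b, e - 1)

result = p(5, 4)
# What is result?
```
Call trace:
p(b=5, e=4)
  p(b=5, e=3)
    p(b=5, e=2)
      p(b=5, e=1)
        p(b=5, e=0)
        -> return 1
      -> return 5
    -> return 25
  -> return 125
-> return 625

Final answer: 625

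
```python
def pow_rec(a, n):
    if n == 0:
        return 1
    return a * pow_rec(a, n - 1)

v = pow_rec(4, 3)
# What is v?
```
Call trace:
pow_rec(a=4, n=3)
  pow_rec(a=4, n=2)
    pow_rec(a=4, n=1)
      pow_rec(a=4, n=0)
      -> return 1
    -> return 4
  -> return 16
-> return 64

Final answer: 64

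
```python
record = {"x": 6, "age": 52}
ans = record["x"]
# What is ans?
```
Trace:
  record={'x': 6, 'age': 52}
  record={'x': 6, 'age': 52}, ans=6

Final answer: 6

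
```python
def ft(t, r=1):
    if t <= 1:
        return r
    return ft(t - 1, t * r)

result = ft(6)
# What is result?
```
Call trace:
ft(t=6, r=1)
  ft(t=5, r=6)
    ft(t=4, r=30)
      ft(t=3, r=120)
        ft(t=2, r=360)
          ft(t=1, r=720)
          -> return 720
        -> return 720
      -> return 720
    -> return 720
  -> return 720
-> return 720

Final answer: 720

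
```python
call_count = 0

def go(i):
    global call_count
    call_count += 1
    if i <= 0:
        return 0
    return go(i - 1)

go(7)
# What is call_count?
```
Call trace:
go(i=7)
  go(i=6)
    go(i=5)
      go(i=4)
        go(i=3)
          go(i=2)
            go(i=1)
              go(i=0)
              -> return 0
            -> return 0
          -> return 0
        -> return 0
      -> return 0
    -> return 0
  -> return 0
-> return 0

call_count is incremented once per call. go is entered once for each i = 7, 6, 5, 4, 3, 2, 1, 0 (the i <= 0 call returns without recursing), i.e. 7 + 1 calls.
call_count = 8

Final answer: 8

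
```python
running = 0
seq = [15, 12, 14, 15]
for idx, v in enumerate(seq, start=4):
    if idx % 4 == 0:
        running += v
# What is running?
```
Trace:
  running=0
  running=15, idx=4, v=15
  running=15, idx=5, v=12
  running=15, idx=6, v=14
  running=15, idx=7, v=15

Final answer: 15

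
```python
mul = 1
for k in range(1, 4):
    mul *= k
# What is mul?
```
Trace:
  mul=1
  mul=1, k=1
  mul=2, k=2
  mul=6, k=3

Final answer: 6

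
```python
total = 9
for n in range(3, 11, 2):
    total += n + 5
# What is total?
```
Trace:
  total=9
  total=17, n=3
  total=27, n=5
  total=39, n=7
  total=53, n=9

Final answer: 53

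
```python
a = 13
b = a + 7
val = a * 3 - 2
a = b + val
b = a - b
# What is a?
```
Trace:
  a=13
  a=13, b=20
  a=13, b=20, val=37
  a=57, b=20, val=37
  a=57, b=37, val=37

Final answer: 57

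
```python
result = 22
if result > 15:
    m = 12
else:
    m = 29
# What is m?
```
Trace:
  result=22
  result=22, m=12

Final answer: 12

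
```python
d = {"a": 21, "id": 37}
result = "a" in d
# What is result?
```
Trace:
  d={'a': 21, 'id': 37}
  d={'a': 21, 'id': 37}, result=True

Final answer: True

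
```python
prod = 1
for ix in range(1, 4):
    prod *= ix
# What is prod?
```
Trace:
  prod=1
  prod=1, ix=1
  prod=2, ix=2
  prod=6, ix=3

Final answer: 6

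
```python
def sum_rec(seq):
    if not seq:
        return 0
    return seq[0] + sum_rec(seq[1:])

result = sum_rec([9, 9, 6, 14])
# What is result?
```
Call trace:
sum_rec(seq=[9, 9, 6, 14])
  sum_rec(seq=[9, 6, 14])
    sum_rec(seq=[6, 14])
      sum_rec(seq=[14])
        sum_rec(seq=[])
        -> return 0
      -> return 14
    -> return 20
  -> return 29
-> return 38

Final answer: 38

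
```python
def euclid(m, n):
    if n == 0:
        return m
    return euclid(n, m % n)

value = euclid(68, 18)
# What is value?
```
Call trace:
euclid(m=68, n=18)
  euclid(m=18, n=14)
    euclid(m=14, n=4)
      euclid(m=4, n=2)
        euclid(m=2, n=0)
        -> return 2
      -> return 2
    -> return 2
  -> return 2
-> return 2

Final answer: 2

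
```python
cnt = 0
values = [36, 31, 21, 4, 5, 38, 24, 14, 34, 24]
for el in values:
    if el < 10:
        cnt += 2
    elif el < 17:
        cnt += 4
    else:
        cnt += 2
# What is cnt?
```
Trace:
  cnt=0
  cnt=2, el=36
  cnt=4, el=31
  cnt=6, el=21
  cnt=8, el=4
  cnt=10, el=5
  cnt=12, el=38
  cnt=14, el=24
  cnt=18, el=14
  cnt=20, el=34
  cnt=22, el=24

Final answer: 22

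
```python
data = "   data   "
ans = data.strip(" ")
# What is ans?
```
Trace:
  data='   data   '
  data='   data   ', ans='data'

Final answer: 'data'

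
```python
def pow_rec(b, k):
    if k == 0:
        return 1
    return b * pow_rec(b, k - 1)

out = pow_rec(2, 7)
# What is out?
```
Call trace:
pow_rec(b=2, k=7)
  pow_rec(b=2, k=6)
    pow_rec(b=2, k=5)
      pow_rec(b=2, k=4)
        pow_rec(b=2, k=3)
          pow_rec(b=2, k=2)
            pow_rec(b=2, k=1)
              pow_rec(b=2, k=0)
              -> return 1
            -> return 2
          -> return 4
        -> return 8
      -> return 16
    -> return 32
  -> return 64
-> return 128

Final answer: 128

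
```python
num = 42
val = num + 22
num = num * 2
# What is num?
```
Trace:
  num=42
  num=42, val=64
  num=84, val=64

Final answer: 84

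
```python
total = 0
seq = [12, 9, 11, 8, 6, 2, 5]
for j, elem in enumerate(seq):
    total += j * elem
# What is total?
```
Trace:
  total=0
  total=0, j=0, elem=12
  total=9, j=1, elem=9
  total=31, j=2, elem=11
  total=55, j=3, elem=8
  total=79, j=4, elem=6
  total=89, j=5, elem=2
  total=119, j=6, elem=5

Final answer: 119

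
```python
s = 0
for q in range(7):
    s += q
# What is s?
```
Trace:
  s=0
  s=0, q=0
  s=1, q=1
  s=3, q=2
  s=6, q=3
  s=10, q=4
  s=15, q=5
  s=21, q=6

Final answer: 21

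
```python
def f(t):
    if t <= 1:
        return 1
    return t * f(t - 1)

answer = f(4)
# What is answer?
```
Call trace:
f(t=4)
  f(t=3)
    f(t=2)
      f(t=1)
      -> return 1
    -> return 2
  -> return 6
-> return 24

Final answer: 24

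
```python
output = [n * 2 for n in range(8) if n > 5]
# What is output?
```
Trace:
  n=0
  n=1
  n=2
  n=3
  n=4
  n=5
  n=6
  n=7
  output=[12, 14]

Final answer: [12, 14]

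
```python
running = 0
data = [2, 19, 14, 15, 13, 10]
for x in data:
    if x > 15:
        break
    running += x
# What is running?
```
Trace:
  running=0
  running=2, x=2
  running=2, x=19

Final answer: 2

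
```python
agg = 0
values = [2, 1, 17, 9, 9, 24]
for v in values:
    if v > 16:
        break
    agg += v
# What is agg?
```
Trace:
  agg=0
  agg=2, v=2
  agg=3, v=1
  agg=3, v=17

Final answer: 3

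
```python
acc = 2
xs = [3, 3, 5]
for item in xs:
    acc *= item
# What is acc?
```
Trace:
  acc=2
  acc=6, item=3
  acc=18, item=3
  acc=90, item=5

Final answer: 90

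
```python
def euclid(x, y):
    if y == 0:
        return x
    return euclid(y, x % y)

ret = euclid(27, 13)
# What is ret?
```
Call trace:
euclid(x=27, y=13)
  euclid(x=13, y=1)
    euclid(x=1, y=0)
    -> return 1
  -> return 1
-> return 1

Final answer: 1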